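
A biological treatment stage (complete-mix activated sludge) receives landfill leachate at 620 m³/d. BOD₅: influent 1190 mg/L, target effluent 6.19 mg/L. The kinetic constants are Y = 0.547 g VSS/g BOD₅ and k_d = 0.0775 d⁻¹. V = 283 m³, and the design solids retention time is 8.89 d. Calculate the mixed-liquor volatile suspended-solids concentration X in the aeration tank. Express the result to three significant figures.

Solving the biomass balance for X: X = Y Q (S₀−S) θ_c / [V (1+k_d θ_c)] = 0.547 × 620 × (1190 − 6.19) × 8.89 / [283 × (1 + 0.0775 × 8.89)] = 7467 mg/L.

X ≈ 7470 mg/L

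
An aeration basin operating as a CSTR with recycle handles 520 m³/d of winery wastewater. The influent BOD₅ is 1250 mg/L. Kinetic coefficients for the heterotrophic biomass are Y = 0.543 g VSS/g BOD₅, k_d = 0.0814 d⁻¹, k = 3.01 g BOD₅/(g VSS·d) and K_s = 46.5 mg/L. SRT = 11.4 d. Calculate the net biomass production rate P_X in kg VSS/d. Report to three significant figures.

P_X ≈ 182 kg VSS/d

From the Monod/SRT balance for a CMAS, S = K_s·(1+k_d θ_c)/[θ_c·(Y k − k_d) − 1] = 46.5 × (1 + 0.0814 × 11.4) / [11.4 × (0.543 × 3.01 − 0.0814) − 1] = 89.65 / 16.70 = 5.367 mg/L.
Correct the yield for decay: Y_obs = Y/(1 + k_d θ_c) = 0.543 / (1 + 0.0814 × 11.4) = 0.543 / 1.928 = 0.2816.
Q·(S₀ − S) = 520 × (1250 − 5.37) × 10⁻³ = 647.2 kg/d removed.
Biomass produced: P_X = Y_obs·Q·ΔS = 0.2816 × 647.2 ≈ 182.3 kg VSS/d.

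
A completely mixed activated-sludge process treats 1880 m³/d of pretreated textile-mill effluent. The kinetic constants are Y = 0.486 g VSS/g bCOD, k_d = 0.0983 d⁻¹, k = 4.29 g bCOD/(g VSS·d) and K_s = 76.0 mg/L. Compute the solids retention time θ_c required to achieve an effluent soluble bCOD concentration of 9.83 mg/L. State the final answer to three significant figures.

θ_c ≈ 7.12 d

At the target effluent, Y k S/(K_s+S) = 0.486×4.29×9.83/85.83 = 0.2388 d⁻¹.
Then 1/θ_c = μ − k_d = 0.2388 − 0.0983 = 0.1405 d⁻¹, giving θ_c = 7.118 d.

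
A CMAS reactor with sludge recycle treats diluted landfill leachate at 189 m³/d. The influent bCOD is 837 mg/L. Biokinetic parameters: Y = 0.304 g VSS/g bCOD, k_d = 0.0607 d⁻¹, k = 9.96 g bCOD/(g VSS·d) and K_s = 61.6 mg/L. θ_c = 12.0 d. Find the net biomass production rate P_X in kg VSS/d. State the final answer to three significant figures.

Effluent substrate depends only on kinetics and SRT: S = K_s(1 + k_d θ_c) / [θ_c(Yk − k_d) − 1] = 61.6 × (1 + 0.0607 × 12.0) / [12.0 × (0.304 × 9.96 − 0.0607) − 1] = 106.5 / 34.61 = 3.077 mg/L.
The observed yield is Y_obs = Y/(1 + k_d·θ_c) = 0.304 / (1 + 0.0607 × 12.0) = 0.304 / 1.728 = 0.1759 g VSS per g bCOD removed.
Q·(S₀ − S) = 189 × (837 − 3.08) × 10⁻³ = 157.6 kg/d removed.
So the net sludge growth is P_X = 0.1759 × 157.6 = 27.72 kg VSS/d.

P_X ≈ 27.7 kg VSS/d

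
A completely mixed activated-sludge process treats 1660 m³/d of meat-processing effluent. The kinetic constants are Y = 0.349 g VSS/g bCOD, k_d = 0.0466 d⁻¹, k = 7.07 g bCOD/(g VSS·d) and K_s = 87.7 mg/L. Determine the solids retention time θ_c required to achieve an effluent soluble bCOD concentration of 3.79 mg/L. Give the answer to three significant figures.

At the target effluent, Y k S/(K_s+S) = 0.349×7.07×3.79/91.49 = 0.1022 d⁻¹.
1/θ_c = 0.1022 − 0.0466 = 0.05561 d⁻¹, so θ_c = 17.98 d.

θ_c ≈ 18.0 d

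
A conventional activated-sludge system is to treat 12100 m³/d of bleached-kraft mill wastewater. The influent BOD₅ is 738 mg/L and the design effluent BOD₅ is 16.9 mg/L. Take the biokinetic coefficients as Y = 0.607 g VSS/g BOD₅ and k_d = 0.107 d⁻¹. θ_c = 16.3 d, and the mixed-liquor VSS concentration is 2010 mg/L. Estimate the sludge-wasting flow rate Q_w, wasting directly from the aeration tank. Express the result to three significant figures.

Rearranging the biomass balance for a CMAS with decay, V = Y·Q·ΔS·θ_c / [X·(1+k_d θ_c)] = 0.607 × 12100 × (738 − 16.9) × 16.3 / [2010 × (1 + 0.107 × 16.3)] = 8.63×10^7 / 5516 = 15652 m³.
Wasting from the aeration tank: Q_w = V / θ_c = 15652 / 16.3 = 960.2 m³/d.

Q_w ≈ 960 m³/d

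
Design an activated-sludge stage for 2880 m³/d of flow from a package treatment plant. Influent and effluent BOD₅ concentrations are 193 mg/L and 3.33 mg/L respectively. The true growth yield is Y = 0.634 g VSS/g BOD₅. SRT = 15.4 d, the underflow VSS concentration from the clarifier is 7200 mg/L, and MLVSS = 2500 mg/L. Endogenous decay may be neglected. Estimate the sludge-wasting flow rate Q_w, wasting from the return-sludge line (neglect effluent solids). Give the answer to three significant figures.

With k_d = 0 the design equation reduces to V = Y Q (S₀−S) θ_c / X = 0.634 × 2880 × (193 − 3.33) × 15.4 / 2500 = 2133 m³.
Wasting from the return line (neglecting effluent solids): Q_w = V·X / (θ_c·X_r) = 2133 × 2500 / (15.4 × 7200) = 48.10 m³/d.

Q_w ≈ 48.1 m³/d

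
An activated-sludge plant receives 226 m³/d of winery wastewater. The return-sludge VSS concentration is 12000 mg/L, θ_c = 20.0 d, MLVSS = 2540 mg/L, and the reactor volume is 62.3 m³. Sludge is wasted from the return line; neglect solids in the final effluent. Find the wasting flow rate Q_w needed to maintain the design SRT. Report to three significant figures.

Q_w = (V·X)/(θ_c X_r) = 62.30 × 2540 / (20.0 × 12000) = 0.6593 m³/d.

Q_w ≈ 0.659 m³/d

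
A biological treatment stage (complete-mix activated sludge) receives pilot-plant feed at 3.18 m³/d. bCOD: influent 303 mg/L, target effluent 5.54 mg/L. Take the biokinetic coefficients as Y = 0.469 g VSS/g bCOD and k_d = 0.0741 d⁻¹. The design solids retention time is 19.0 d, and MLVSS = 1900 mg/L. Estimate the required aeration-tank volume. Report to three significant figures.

Rearranging the biomass balance for a CMAS with decay, V = Y·Q·ΔS·θ_c / [X·(1+k_d θ_c)] = 0.469 × 3.18 × (303 − 5.54) × 19.0 / [1900 × (1 + 0.0741 × 19.0)] = 8.43×10^3 / 4575 = 1.842 m³.

V ≈ 1.84 m³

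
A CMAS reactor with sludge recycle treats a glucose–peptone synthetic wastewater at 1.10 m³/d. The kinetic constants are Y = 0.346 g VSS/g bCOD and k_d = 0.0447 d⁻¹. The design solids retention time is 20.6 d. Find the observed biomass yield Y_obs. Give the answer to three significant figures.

The observed yield is Y_obs = Y/(1 + k_d·θ_c) = 0.346 / (1 + 0.0447 × 20.6) = 0.346 / 1.921 = 0.1801 g VSS per g bCOD removed.

Y_obs ≈ 0.180 g VSS/g bCOD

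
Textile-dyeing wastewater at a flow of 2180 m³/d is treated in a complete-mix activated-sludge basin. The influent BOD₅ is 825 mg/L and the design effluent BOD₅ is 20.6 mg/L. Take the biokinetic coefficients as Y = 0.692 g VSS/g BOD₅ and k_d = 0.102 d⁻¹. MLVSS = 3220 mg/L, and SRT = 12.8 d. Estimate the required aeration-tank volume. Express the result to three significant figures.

V ≈ 2090 m³

Steady-state biomass mass balance: V·X·(1 + k_d·θ_c) = Y·Q·(S₀ − S)·θ_c, so V = 0.692 × 2180 × (825 − 20.6) × 12.8 / [3220 × (1 + 0.102 × 12.8)] = 1.55×10^7 / 7424 = 2092 m³.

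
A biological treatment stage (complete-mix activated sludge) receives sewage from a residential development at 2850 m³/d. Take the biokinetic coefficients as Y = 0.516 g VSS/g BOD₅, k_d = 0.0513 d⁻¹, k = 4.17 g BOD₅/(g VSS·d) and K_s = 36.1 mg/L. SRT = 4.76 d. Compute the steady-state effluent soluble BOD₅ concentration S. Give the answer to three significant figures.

S ≈ 4.99 mg/L

For a completely mixed reactor with recycle the Lawrence–McCarty relation gives S = K_s·(1 + k_d·θ_c) / [θ_c·(Y·k − k_d) − 1] = 36.1 × (1 + 0.0513 × 4.76) / [4.76 × (0.516 × 4.17 − 0.0513) − 1] = 44.92 / 8.998 = 4.992 mg/L.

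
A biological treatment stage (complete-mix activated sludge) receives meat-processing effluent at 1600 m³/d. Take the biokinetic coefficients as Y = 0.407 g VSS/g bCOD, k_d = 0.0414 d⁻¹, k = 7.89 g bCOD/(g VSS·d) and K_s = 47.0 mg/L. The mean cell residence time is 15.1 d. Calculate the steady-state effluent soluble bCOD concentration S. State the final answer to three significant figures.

S ≈ 1.63 mg/L

For a completely mixed reactor with recycle the Lawrence–McCarty relation gives S = K_s·(1 + k_d·θ_c) / [θ_c·(Y·k − k_d) − 1] = 47.0 × (1 + 0.0414 × 15.1) / [15.1 × (0.407 × 7.89 − 0.0414) − 1] = 76.38 / 46.86 = 1.630 mg/L.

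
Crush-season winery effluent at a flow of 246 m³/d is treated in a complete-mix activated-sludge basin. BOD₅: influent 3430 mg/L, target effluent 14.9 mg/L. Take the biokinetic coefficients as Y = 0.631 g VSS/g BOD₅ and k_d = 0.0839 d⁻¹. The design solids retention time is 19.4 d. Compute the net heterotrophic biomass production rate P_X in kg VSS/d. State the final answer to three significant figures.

Y_obs = Y / (1 + k_d θ_c) = 0.631 / (1 + 0.0839 × 19.4) = 0.631 / 2.628 = 0.2401.
Q·(S₀ − S) = 246 × (3430 − 14.9) × 10⁻³ = 840.1 kg/d removed.
Net biomass production P_X = Y_obs × Q·(S₀ − S) = 0.2401 × 840.1 = 201.7 kg VSS/d.

P_X ≈ 202 kg VSS/d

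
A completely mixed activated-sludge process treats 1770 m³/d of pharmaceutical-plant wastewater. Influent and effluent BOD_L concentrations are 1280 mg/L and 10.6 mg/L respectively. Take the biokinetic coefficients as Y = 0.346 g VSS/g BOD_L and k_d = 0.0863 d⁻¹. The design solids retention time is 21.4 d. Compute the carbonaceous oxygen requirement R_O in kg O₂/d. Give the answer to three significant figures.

Y_obs = Y / (1 + k_d θ_c) = 0.346 / (1 + 0.0863 × 21.4) = 0.346 / 2.847 = 0.1215.
Q·(S₀ − S) = 1770 × (1280 − 10.6) × 10⁻³ = 2247 kg/d removed.
Biomass synthesised: P_X = Y_obs × 2247 = 273.1 kg VSS/d.
R_O = Q·(S₀ − S) − 1.42·P_X = 2247 − 1.42 × 273.1 = 1859 kg O₂/d.

R_O ≈ 1860 kg O₂/d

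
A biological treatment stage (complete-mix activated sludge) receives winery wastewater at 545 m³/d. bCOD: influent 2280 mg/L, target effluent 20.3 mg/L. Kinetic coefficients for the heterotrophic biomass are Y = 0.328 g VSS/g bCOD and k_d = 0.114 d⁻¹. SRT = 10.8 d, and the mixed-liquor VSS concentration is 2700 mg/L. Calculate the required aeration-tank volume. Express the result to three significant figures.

Steady-state biomass mass balance: V·X·(1 + k_d·θ_c) = Y·Q·(S₀ − S)·θ_c, so V = 0.328 × 545 × (2280 − 20.3) × 10.8 / [2700 × (1 + 0.114 × 10.8)] = 4.36×10^6 / 6024 = 724.2 m³.

V ≈ 724 m³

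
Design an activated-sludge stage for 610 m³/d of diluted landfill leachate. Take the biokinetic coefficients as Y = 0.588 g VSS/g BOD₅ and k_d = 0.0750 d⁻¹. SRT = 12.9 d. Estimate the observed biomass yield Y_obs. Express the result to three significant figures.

Correct the yield for decay: Y_obs = Y/(1 + k_d θ_c) = 0.588 / (1 + 0.0750 × 12.9) = 0.588 / 1.968 = 0.2989.

Y_obs ≈ 0.299 g VSS/g BOD₅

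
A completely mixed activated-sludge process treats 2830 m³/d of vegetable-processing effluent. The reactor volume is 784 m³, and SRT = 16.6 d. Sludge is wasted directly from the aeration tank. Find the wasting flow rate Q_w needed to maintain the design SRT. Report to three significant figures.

Wasting from the aeration tank: Q_w = V / θ_c = 784.0 / 16.6 = 47.23 m³/d.

Q_w ≈ 47.2 m³/d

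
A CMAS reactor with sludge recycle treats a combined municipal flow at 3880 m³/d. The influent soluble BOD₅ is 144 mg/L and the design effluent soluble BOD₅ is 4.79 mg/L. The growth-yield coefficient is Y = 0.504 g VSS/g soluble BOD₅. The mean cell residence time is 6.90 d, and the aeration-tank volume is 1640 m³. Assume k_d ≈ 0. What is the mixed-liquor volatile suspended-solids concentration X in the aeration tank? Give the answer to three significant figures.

X ≈ 1150 mg/L

From V·X = Y·Q·(S₀ − S)·θ_c (decay neglected): X = 0.504 × 3880 × (144 − 4.79) × 6.90 / 1640 = 1145 mg/L.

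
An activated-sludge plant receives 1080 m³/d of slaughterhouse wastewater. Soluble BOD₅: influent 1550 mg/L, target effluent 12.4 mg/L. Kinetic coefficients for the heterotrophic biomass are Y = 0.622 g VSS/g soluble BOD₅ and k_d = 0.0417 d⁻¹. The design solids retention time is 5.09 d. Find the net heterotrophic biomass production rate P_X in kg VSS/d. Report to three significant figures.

P_X ≈ 852 kg VSS/d

The observed yield is Y_obs = Y/(1 + k_d·θ_c) = 0.622 / (1 + 0.0417 × 5.09) = 0.622 / 1.212 = 0.5131 g VSS per g soluble BOD₅ removed.
Mass of soluble BOD₅ removed per day: Q(S₀ − S) = 1080 × 1538 g/m³ = 1661 kg/d.
So the net sludge growth is P_X = 0.5131 × 1661 = 852.0 kg VSS/d.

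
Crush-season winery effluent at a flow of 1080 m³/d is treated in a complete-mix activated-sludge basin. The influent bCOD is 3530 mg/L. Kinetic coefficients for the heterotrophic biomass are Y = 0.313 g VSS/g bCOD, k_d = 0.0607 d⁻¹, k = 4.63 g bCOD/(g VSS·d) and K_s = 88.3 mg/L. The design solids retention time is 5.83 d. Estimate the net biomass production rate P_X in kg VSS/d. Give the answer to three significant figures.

Effluent substrate depends only on kinetics and SRT: S = K_s(1 + k_d θ_c) / [θ_c(Yk − k_d) − 1] = 88.3 × (1 + 0.0607 × 5.83) / [5.83 × (0.313 × 4.63 − 0.0607) − 1] = 119.5 / 7.095 = 16.85 mg/L.
Observed yield with endogenous decay: Y_obs = Y / (1 + k_d·θ_c) = 0.313 / (1 + 0.0607 × 5.83) = 0.313 / 1.354 = 0.2312 g VSS/g bCOD.
Q·(S₀ − S) = 1080 × (3530 − 16.8) × 10⁻³ = 3794 kg/d removed.
Biomass produced: P_X = Y_obs·Q·ΔS = 0.2312 × 3794 ≈ 877.2 kg VSS/d.

P_X ≈ 877 kg VSS/d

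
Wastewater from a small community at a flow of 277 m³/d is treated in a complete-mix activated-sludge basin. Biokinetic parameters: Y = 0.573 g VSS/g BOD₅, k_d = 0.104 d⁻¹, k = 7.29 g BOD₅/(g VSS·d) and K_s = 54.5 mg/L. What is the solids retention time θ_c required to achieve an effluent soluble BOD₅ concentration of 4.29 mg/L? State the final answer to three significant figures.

θ_c ≈ 4.98 d

At the target effluent, Y k S/(K_s+S) = 0.573×7.29×4.29/58.79 = 0.3048 d⁻¹.
1/θ_c = 0.3048 − 0.104 = 0.2008 d⁻¹, so θ_c = 4.980 d.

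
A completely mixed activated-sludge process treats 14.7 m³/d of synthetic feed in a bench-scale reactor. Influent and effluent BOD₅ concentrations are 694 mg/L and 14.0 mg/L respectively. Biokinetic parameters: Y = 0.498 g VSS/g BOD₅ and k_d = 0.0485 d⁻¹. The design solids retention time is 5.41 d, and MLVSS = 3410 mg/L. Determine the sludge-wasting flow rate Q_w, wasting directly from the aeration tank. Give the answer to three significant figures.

From the SRT design equation V = Y Q (S₀−S) θ_c / [X (1 + k_d θ_c)] = 0.498 × 14.7 × (694 − 14.0) × 5.41 / [3410 × (1 + 0.0485 × 5.41)] = 2.69×10^4 / 4305 = 6.256 m³.
For wasting at MLVSS concentration, Q_w = V/θ_c = 6.256/5.41 = 1.156 m³/d.

Q_w ≈ 1.16 m³/d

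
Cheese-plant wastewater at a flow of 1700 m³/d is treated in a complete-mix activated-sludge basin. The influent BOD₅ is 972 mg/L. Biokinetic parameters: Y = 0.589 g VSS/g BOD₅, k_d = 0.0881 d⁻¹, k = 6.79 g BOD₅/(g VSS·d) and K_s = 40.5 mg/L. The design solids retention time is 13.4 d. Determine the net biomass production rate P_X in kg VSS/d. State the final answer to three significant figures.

From the Monod/SRT balance for a CMAS, S = K_s·(1+k_d θ_c)/[θ_c·(Y k − k_d) − 1] = 40.5 × (1 + 0.0881 × 13.4) / [13.4 × (0.589 × 6.79 − 0.0881) − 1] = 88.31 / 51.41 = 1.718 mg/L.
Correct the yield for decay: Y_obs = Y/(1 + k_d θ_c) = 0.589 / (1 + 0.0881 × 13.4) = 0.589 / 2.181 = 0.2701.
Substrate removed = Q·(S₀ − S) = 1700 m³/d × (972 − 1.72) g/m³ = 1.65×10^6 g/d = 1649 kg/d.
Biomass produced: P_X = Y_obs·Q·ΔS = 0.2701 × 1649 ≈ 445.6 kg VSS/d.

P_X ≈ 446 kg VSS/d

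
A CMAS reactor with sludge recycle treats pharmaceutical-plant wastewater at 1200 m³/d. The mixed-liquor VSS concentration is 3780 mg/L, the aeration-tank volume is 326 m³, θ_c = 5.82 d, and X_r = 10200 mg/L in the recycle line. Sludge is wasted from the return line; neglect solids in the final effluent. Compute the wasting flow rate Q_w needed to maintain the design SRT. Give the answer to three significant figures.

Q_w = (V·X)/(θ_c X_r) = 326.0 × 3780 / (5.82 × 10200) = 20.76 m³/d.

Q_w ≈ 20.8 m³/d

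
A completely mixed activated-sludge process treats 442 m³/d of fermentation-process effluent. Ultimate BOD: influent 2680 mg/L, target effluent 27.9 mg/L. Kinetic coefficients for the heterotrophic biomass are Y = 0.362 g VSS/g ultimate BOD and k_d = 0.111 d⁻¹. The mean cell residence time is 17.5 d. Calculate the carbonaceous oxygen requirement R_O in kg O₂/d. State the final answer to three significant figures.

R_O ≈ 967 kg O₂/d

The observed yield is Y_obs = Y/(1 + k_d·θ_c) = 0.362 / (1 + 0.111 × 17.5) = 0.362 / 2.942 = 0.1230 g VSS per g ultimate BOD removed.
Substrate removed = Q·(S₀ − S) = 442 m³/d × (2680 − 27.9) g/m³ = 1.17×10^6 g/d = 1172 kg/d.
Biomass synthesised: P_X = Y_obs × 1172 = 144.2 kg VSS/d.
R_O = Q·(S₀ − S) − 1.42·P_X = 1172 − 1.42 × 144.2 = 967.4 kg O₂/d.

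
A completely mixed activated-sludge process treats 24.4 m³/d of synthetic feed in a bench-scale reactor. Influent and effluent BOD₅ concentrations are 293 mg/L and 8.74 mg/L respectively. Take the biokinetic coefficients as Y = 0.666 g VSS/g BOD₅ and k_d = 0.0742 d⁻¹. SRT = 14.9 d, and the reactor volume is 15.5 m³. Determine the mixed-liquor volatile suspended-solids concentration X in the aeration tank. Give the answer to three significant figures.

X ≈ 2110 mg/L

Solving the biomass balance for X: X = Y Q (S₀−S) θ_c / [V (1+k_d θ_c)] = 0.666 × 24.4 × (293 − 8.74) × 14.9 / [15.5 × (1 + 0.0742 × 14.9)] = 2109 mg/L.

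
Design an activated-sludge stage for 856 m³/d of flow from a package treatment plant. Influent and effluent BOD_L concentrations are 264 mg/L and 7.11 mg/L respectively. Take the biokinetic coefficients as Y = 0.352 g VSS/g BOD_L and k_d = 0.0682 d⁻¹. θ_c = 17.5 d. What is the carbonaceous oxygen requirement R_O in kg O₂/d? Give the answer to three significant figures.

R_O ≈ 170 kg O₂/d

Y_obs = Y / (1 + k_d θ_c) = 0.352 / (1 + 0.0682 × 17.5) = 0.352 / 2.194 = 0.1605.
Mass of BOD_L removed per day: Q(S₀ − S) = 856 × 256.9 g/m³ = 219.9 kg/d.
P_X = Y_obs·Q·(S₀ − S) = 0.1605 × 219.9 = 35.29 kg VSS/d.
R_O = Q·ΔS − 1.42 P_X = 219.9 − 50.11 = 169.8 kg O₂/d.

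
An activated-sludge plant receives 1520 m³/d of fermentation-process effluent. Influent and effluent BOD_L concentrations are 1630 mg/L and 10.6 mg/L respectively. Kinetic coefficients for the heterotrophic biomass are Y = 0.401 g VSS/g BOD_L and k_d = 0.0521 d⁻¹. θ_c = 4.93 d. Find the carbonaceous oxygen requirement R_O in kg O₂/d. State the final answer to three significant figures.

Observed yield with endogenous decay: Y_obs = Y / (1 + k_d·θ_c) = 0.401 / (1 + 0.0521 × 4.93) = 0.401 / 1.257 = 0.3191 g VSS/g BOD_L.
Substrate removed = Q·(S₀ − S) = 1520 m³/d × (1630 − 10.6) g/m³ = 2.46×10^6 g/d = 2461 kg/d.
P_X = Y_obs·Q·(S₀ − S) = 0.3191 × 2461 = 785.3 kg VSS/d.
R_O = Q·(S₀ − S) − 1.42·P_X = 2461 − 1.42 × 785.3 = 1346 kg O₂/d.

R_O ≈ 1350 kg O₂/d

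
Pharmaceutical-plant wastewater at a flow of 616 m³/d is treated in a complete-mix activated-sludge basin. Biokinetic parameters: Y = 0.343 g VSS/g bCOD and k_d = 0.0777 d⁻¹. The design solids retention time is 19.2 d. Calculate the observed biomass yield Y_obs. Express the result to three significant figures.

Y_obs ≈ 0.138 g VSS/g bCOD

The observed yield is Y_obs = Y/(1 + k_d·θ_c) = 0.343 / (1 + 0.0777 × 19.2) = 0.343 / 2.492 = 0.1376 g VSS per g bCOD removed.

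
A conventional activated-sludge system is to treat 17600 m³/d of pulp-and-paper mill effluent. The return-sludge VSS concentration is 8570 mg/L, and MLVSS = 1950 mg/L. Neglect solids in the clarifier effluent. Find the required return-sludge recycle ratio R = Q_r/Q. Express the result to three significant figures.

R = Q_r/Q = X/(X_r − X) = 1950 / (8570 − 1950) = 0.2946.

R ≈ 0.295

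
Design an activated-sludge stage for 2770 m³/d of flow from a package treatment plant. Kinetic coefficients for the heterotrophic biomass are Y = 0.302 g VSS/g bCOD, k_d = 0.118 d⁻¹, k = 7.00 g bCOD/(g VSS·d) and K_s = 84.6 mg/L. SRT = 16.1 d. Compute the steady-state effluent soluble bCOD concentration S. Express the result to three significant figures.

Effluent substrate depends only on kinetics and SRT: S = K_s(1 + k_d θ_c) / [θ_c(Yk − k_d) − 1] = 84.6 × (1 + 0.118 × 16.1) / [16.1 × (0.302 × 7.00 − 0.118) − 1] = 245.3 / 31.14 = 7.879 mg/L.

S ≈ 7.88 mg/L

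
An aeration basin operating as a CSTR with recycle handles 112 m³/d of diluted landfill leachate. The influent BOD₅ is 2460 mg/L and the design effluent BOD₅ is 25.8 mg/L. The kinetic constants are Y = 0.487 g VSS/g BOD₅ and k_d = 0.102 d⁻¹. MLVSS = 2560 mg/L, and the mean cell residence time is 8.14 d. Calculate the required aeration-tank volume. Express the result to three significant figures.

V ≈ 231 m³

From the SRT design equation V = Y Q (S₀−S) θ_c / [X (1 + k_d θ_c)] = 0.487 × 112 × (2460 − 25.8) × 8.14 / [2560 × (1 + 0.102 × 8.14)] = 1.08×10^6 / 4686 = 230.7 m³.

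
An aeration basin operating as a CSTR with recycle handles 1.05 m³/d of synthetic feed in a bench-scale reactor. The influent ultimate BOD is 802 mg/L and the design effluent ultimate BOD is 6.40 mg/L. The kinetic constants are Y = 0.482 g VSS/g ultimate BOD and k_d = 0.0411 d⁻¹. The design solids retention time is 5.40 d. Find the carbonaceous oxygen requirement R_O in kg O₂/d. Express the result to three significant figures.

Observed yield with endogenous decay: Y_obs = Y / (1 + k_d·θ_c) = 0.482 / (1 + 0.0411 × 5.40) = 0.482 / 1.222 = 0.3945 g VSS/g ultimate BOD.
ΔS = 802 − 6.40 = 795.6 mg/L, so the substrate removal rate is 1.05 × 795.6/1000 = 0.8354 kg ultimate BOD/d.
Biomass synthesised: P_X = Y_obs × 0.8354 = 0.3295 kg VSS/d.
R_O = Q·ΔS − 1.42 P_X = 0.8354 − 0.4679 = 0.3675 kg O₂/d.

R_O ≈ 0.367 kg O₂/d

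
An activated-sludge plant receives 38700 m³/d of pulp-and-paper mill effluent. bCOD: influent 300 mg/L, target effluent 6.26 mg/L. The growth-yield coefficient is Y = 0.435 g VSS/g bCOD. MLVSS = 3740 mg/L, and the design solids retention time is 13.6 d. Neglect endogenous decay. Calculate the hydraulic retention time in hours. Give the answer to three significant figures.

Biomass mass balance (decay neglected): V·X = Y·Q·(S₀ − S)·θ_c, so V = 0.435 × 38700 × (300 − 6.26) × 13.6 / 3740 = 17982 m³.
HRT = V/Q = 17982 m³ / 38700 m³·d⁻¹ = 0.4646 d × 24 = 11.15 h.

τ ≈ 11.2 h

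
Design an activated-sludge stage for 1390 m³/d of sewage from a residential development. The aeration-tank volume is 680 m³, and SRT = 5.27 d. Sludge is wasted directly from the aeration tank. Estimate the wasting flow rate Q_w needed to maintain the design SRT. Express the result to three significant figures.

Wasting from the aeration tank: Q_w = V / θ_c = 680.0 / 5.27 = 129.0 m³/d.

Q_w ≈ 129 m³/d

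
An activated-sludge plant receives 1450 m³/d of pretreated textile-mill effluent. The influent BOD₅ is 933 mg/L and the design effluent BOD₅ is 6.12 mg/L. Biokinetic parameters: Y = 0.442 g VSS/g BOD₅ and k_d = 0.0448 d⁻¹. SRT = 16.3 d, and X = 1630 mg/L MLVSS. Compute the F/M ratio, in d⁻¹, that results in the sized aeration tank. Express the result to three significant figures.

Rearranging the biomass balance for a CMAS with decay, V = Y·Q·ΔS·θ_c / [X·(1+k_d θ_c)] = 0.442 × 1450 × (933 − 6.12) × 16.3 / [1630 × (1 + 0.0448 × 16.3)] = 9.68×10^6 / 2820 = 3433 m³.
F/M = Q·S₀ / (V·X) = 1450 × 933 / (3433 × 1630) = 0.2417 g BOD₅·(g VSS·d)⁻¹.

F/M ≈ 0.242 d⁻¹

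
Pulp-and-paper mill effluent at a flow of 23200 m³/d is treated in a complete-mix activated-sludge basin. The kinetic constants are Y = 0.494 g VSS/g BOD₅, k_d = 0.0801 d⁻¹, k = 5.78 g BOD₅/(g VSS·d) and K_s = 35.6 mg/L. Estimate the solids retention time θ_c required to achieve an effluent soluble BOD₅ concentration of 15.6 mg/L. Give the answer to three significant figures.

At the target effluent, Y k S/(K_s+S) = 0.494×5.78×15.6/51.20 = 0.8700 d⁻¹.
θ_c = 1/(μ − k_d) = 1/(0.8700 − 0.0801) = 1/0.7899 = 1.266 d.

θ_c ≈ 1.27 d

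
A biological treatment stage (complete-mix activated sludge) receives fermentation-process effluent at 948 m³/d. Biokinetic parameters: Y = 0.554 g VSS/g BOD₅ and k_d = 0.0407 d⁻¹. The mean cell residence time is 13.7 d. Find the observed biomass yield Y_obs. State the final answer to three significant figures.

Correct the yield for decay: Y_obs = Y/(1 + k_d θ_c) = 0.554 / (1 + 0.0407 × 13.7) = 0.554 / 1.558 = 0.3557.

Y_obs ≈ 0.356 g VSS/g BOD₅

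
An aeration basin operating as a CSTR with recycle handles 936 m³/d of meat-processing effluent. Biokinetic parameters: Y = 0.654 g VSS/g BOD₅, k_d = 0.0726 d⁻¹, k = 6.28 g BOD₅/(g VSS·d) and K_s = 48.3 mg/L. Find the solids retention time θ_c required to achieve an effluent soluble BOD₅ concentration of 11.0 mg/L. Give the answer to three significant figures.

θ_c ≈ 1.45 d

From 1/θ_c = Y·k·S/(K_s + S) − k_d: Y·k·S/(K_s+S) = 0.654 × 6.28 × 11.0 / (48.3 + 11.0) = 0.7619 d⁻¹.
1/θ_c = 0.7619 − 0.0726 = 0.6893 d⁻¹, so θ_c = 1.451 d.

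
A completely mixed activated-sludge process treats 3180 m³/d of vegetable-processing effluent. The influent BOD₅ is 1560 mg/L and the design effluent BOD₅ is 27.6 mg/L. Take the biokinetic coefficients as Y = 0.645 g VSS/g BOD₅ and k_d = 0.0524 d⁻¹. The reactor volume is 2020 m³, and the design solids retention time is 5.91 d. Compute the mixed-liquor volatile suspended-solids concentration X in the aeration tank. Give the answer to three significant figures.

Solving the biomass balance for X: X = Y Q (S₀−S) θ_c / [V (1+k_d θ_c)] = 0.645 × 3180 × (1560 − 27.6) × 5.91 / [2020 × (1 + 0.0524 × 5.91)] = 7021 mg/L.

X ≈ 7020 mg/L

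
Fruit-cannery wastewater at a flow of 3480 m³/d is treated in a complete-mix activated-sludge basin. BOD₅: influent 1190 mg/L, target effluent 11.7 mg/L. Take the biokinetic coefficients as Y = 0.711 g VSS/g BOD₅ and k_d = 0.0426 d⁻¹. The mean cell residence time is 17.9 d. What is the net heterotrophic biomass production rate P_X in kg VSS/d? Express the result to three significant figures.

P_X ≈ 1650 kg VSS/d

Y_obs = Y / (1 + k_d θ_c) = 0.711 / (1 + 0.0426 × 17.9) = 0.711 / 1.763 = 0.4034.
ΔS = 1190 − 11.7 = 1178 mg/L, so the substrate removal rate is 3480 × 1178/1000 = 4100 kg BOD₅/d.
So the net sludge growth is P_X = 0.4034 × 4100 = 1654 kg VSS/d.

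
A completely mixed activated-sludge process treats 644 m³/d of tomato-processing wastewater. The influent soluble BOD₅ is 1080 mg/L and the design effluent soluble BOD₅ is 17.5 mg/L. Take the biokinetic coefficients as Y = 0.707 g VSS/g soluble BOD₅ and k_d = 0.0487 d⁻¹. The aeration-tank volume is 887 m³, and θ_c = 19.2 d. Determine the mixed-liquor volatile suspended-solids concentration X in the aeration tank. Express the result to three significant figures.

Solving the biomass balance for X: X = Y Q (S₀−S) θ_c / [V (1+k_d θ_c)] = 0.707 × 644 × (1080 − 17.5) × 19.2 / [887 × (1 + 0.0487 × 19.2)] = 5412 mg/L.

X ≈ 5410 mg/L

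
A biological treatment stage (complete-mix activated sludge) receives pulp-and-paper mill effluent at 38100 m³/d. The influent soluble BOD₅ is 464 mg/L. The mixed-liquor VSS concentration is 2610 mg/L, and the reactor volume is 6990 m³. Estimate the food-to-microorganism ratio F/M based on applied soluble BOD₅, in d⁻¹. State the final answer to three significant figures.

F/M ≈ 0.969 d⁻¹

Food-to-microorganism ratio F/M = Q S₀ / (V X) = 38100 × 464 / (6990 × 2610) = 0.9690 d⁻¹.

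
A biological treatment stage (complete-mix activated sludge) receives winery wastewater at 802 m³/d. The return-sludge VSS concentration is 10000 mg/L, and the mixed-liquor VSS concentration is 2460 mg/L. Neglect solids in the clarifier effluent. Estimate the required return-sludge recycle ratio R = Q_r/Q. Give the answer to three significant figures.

R ≈ 0.326

Mass balance around the secondary clarifier (neglecting effluent solids): R = X / (X_r − X) = 2460 / (10000 − 2460) = 0.3263.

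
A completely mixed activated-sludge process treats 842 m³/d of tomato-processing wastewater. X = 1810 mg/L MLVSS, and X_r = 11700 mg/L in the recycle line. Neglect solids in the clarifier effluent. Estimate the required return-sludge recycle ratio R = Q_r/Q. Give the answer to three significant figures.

R ≈ 0.183

Mass balance around the secondary clarifier (neglecting effluent solids): R = X / (X_r − X) = 1810 / (11700 − 1810) = 0.1830.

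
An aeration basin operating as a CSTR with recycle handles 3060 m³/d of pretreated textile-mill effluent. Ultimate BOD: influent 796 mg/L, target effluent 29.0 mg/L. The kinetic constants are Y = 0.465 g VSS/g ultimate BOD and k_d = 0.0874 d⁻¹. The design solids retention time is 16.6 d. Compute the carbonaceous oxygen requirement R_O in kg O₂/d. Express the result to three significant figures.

R_O ≈ 1710 kg O₂/d

The observed yield is Y_obs = Y/(1 + k_d·θ_c) = 0.465 / (1 + 0.0874 × 16.6) = 0.465 / 2.451 = 0.1897 g VSS per g ultimate BOD removed.
Mass of ultimate BOD removed per day: Q(S₀ − S) = 3060 × 767.0 g/m³ = 2347 kg/d.
P_X = Y_obs·Q·(S₀ − S) = 0.1897 × 2347 = 445.3 kg VSS/d.
R_O = Q·ΔS − 1.42 P_X = 2347 − 632.3 = 1715 kg O₂/d.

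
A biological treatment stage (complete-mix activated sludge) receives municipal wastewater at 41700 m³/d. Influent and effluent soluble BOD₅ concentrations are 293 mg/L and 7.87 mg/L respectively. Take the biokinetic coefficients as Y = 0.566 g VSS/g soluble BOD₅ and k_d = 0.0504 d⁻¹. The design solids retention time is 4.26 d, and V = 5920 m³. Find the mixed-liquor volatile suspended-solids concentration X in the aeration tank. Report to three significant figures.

Solving the biomass balance for X: X = Y Q (S₀−S) θ_c / [V (1+k_d θ_c)] = 0.566 × 41700 × (293 − 7.87) × 4.26 / [5920 × (1 + 0.0504 × 4.26)] = 3987 mg/L.

X ≈ 3990 mg/L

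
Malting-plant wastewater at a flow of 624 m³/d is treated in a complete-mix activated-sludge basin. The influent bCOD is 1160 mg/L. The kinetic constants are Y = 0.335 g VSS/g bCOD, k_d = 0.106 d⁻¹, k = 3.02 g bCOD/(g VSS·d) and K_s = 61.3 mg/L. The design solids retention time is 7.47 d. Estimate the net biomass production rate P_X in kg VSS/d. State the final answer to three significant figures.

P_X ≈ 133 kg VSS/d

Effluent substrate depends only on kinetics and SRT: S = K_s(1 + k_d θ_c) / [θ_c(Yk − k_d) − 1] = 61.3 × (1 + 0.106 × 7.47) / [7.47 × (0.335 × 3.02 − 0.106) − 1] = 109.8 / 5.766 = 19.05 mg/L.
The observed yield is Y_obs = Y/(1 + k_d·θ_c) = 0.335 / (1 + 0.106 × 7.47) = 0.335 / 1.792 = 0.1870 g VSS per g bCOD removed.
Substrate removed = Q·(S₀ − S) = 624 m³/d × (1160 − 19.1) g/m³ = 7.12×10^5 g/d = 711.9 kg/d.
Biomass produced: P_X = Y_obs·Q·ΔS = 0.1870 × 711.9 ≈ 133.1 kg VSS/d.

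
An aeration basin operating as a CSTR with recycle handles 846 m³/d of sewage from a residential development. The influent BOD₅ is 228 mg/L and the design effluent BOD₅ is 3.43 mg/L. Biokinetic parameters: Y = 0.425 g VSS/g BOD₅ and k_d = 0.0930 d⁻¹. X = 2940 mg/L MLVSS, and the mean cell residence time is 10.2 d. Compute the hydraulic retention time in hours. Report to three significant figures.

τ ≈ 4.08 h

Rearranging the biomass balance for a CMAS with decay, V = Y·Q·ΔS·θ_c / [X·(1+k_d θ_c)] = 0.425 × 846 × (228 − 3.43) × 10.2 / [2940 × (1 + 0.0930 × 10.2)] = 8.24×10^5 / 5729 = 143.8 m³.
Hydraulic retention time τ = V/Q = 143.8 / 846 = 0.1699 d = 4.078 h.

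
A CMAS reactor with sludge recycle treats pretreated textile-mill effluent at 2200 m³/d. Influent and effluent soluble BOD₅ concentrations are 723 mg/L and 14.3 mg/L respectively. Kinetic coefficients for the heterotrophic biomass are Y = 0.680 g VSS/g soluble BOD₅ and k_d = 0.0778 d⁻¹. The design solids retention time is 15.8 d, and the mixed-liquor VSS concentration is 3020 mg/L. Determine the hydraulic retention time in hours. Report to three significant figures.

τ ≈ 27.1 h

Steady-state biomass mass balance: V·X·(1 + k_d·θ_c) = Y·Q·(S₀ − S)·θ_c, so V = 0.680 × 2200 × (723 − 14.3) × 15.8 / [3020 × (1 + 0.0778 × 15.8)] = 1.68×10^7 / 6732 = 2488 m³.
Hydraulic retention time τ = V/Q = 2488 / 2200 = 1.131 d = 27.14 h.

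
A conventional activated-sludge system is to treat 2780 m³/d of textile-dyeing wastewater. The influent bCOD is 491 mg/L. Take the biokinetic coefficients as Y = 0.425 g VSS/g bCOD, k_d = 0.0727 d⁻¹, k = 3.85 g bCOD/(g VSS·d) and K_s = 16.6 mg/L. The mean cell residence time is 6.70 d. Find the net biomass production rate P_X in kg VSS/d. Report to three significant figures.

P_X ≈ 388 kg VSS/d

From the Monod/SRT balance for a CMAS, S = K_s·(1+k_d θ_c)/[θ_c·(Y k − k_d) − 1] = 16.6 × (1 + 0.0727 × 6.70) / [6.70 × (0.425 × 3.85 − 0.0727) − 1] = 24.69 / 9.476 = 2.605 mg/L.
Y_obs = Y / (1 + k_d θ_c) = 0.425 / (1 + 0.0727 × 6.70) = 0.425 / 1.487 = 0.2858.
Mass of bCOD removed per day: Q(S₀ − S) = 2780 × 488.4 g/m³ = 1358 kg/d.
Net biomass production P_X = Y_obs × Q·(S₀ − S) = 0.2858 × 1358 = 388.0 kg VSS/d.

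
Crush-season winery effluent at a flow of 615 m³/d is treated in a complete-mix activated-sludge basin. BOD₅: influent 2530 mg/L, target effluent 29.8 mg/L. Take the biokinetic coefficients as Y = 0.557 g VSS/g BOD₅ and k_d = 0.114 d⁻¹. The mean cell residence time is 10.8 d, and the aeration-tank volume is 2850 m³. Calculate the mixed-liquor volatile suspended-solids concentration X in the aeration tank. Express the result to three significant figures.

X = Y·Q·ΔS·θ_c / [V·(1 + k_d θ_c)] = 0.557 × 615 × (2530 − 29.8) × 10.8 / [2850 × (1 + 0.114 × 10.8)] = 1455 mg/L.

X ≈ 1450 mg/L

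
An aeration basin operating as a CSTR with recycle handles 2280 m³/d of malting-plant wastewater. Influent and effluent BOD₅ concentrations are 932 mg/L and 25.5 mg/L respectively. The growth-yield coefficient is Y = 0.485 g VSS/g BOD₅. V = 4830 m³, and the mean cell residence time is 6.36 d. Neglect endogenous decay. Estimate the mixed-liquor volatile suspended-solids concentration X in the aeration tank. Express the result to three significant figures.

X ≈ 1320 mg/L

Without decay, X = Y Q (S₀−S) θ_c / V = 0.485 × 2280 × (932 − 25.5) × 6.36 / 4830 = 1320 mg/L.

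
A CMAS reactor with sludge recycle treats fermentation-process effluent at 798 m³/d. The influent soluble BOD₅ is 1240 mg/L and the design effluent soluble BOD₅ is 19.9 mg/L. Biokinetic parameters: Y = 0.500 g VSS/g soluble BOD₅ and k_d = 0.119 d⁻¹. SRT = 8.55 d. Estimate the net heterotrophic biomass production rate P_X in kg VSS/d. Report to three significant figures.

Correct the yield for decay: Y_obs = Y/(1 + k_d θ_c) = 0.500 / (1 + 0.119 × 8.55) = 0.500 / 2.017 = 0.2478.
ΔS = 1240 − 19.9 = 1220 mg/L, so the substrate removal rate is 798 × 1220/1000 = 973.6 kg soluble BOD₅/d.
Biomass produced: P_X = Y_obs·Q·ΔS = 0.2478 × 973.6 ≈ 241.3 kg VSS/d.

P_X ≈ 241 kg VSS/d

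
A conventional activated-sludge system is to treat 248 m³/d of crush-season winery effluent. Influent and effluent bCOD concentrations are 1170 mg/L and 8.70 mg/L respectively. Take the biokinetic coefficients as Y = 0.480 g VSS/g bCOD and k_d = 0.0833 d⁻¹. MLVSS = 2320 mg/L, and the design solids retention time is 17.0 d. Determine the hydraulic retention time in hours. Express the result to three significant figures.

From the SRT design equation V = Y Q (S₀−S) θ_c / [X (1 + k_d θ_c)] = 0.480 × 248 × (1170 − 8.70) × 17.0 / [2320 × (1 + 0.0833 × 17.0)] = 2.35×10^6 / 5605 = 419.3 m³.
τ = V/Q = 419.3/248 = 1.691 d, or 40.57 h.

τ ≈ 40.6 h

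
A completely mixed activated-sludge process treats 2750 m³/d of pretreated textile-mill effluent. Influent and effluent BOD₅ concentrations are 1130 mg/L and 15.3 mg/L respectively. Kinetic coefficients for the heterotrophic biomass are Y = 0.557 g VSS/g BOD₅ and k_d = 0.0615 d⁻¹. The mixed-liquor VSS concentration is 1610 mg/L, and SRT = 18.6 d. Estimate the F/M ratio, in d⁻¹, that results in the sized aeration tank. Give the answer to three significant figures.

F/M ≈ 0.210 d⁻¹

Steady-state biomass mass balance: V·X·(1 + k_d·θ_c) = Y·Q·(S₀ − S)·θ_c, so V = 0.557 × 2750 × (1130 − 15.3) × 18.6 / [1610 × (1 + 0.0615 × 18.6)] = 3.18×10^7 / 3452 = 9201 m³.
F/M = applied load / biomass = Q·S₀/(V·X) = 2750 × 1130 / (9201 × 1610) = 0.2098 d⁻¹.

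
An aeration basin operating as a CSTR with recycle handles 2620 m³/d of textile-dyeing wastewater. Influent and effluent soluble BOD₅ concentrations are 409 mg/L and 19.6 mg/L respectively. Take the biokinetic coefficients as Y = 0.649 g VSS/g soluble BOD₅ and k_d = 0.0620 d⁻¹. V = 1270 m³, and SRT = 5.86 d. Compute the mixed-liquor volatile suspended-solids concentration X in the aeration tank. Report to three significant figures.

Solving the biomass balance for X: X = Y Q (S₀−S) θ_c / [V (1+k_d θ_c)] = 0.649 × 2620 × (409 − 19.6) × 5.86 / [1270 × (1 + 0.0620 × 5.86)] = 2241 mg/L.

X ≈ 2240 mg/L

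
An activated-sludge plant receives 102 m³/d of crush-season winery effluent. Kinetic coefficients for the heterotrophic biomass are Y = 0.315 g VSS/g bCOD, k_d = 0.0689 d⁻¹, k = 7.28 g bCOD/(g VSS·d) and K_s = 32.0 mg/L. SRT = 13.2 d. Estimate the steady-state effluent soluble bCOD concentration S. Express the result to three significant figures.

Effluent substrate depends only on kinetics and SRT: S = K_s(1 + k_d θ_c) / [θ_c(Yk − k_d) − 1] = 32.0 × (1 + 0.0689 × 13.2) / [13.2 × (0.315 × 7.28 − 0.0689) − 1] = 61.10 / 28.36 = 2.155 mg/L.

S ≈ 2.15 mg/L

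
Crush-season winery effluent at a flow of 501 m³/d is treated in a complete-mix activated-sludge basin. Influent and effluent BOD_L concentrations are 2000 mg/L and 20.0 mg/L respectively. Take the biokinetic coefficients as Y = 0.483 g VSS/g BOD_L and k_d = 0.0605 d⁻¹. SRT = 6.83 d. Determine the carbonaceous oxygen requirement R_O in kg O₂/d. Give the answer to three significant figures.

R_O ≈ 511 kg O₂/d

Y_obs = Y / (1 + k_d θ_c) = 0.483 / (1 + 0.0605 × 6.83) = 0.483 / 1.413 = 0.3418.
ΔS = 2000 − 20.0 = 1980 mg/L, so the substrate removal rate is 501 × 1980/1000 = 992.0 kg BOD_L/d.
Biomass synthesised: P_X = Y_obs × 992.0 = 339.0 kg VSS/d.
R_O = Q·ΔS − 1.42 P_X = 992.0 − 481.4 = 510.6 kg O₂/d.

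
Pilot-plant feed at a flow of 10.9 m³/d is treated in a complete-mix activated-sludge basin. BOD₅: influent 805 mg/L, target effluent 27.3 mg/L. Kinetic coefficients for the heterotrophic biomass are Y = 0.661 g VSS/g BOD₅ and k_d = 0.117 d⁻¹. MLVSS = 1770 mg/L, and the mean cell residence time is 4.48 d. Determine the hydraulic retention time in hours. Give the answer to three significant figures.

Rearranging the biomass balance for a CMAS with decay, V = Y·Q·ΔS·θ_c / [X·(1+k_d θ_c)] = 0.661 × 10.9 × (805 − 27.3) × 4.48 / [1770 × (1 + 0.117 × 4.48)] = 2.51×10^4 / 2698 = 9.305 m³.
τ = V/Q = 9.305/10.9 = 0.8537 d, or 20.49 h.

τ ≈ 20.5 h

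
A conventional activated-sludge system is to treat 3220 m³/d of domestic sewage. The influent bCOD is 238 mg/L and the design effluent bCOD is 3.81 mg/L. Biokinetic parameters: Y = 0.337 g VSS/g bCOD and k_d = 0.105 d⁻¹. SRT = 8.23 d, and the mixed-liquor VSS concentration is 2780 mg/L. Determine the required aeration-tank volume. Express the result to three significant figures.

Rearranging the biomass balance for a CMAS with decay, V = Y·Q·ΔS·θ_c / [X·(1+k_d θ_c)] = 0.337 × 3220 × (238 − 3.81) × 8.23 / [2780 × (1 + 0.105 × 8.23)] = 2.09×10^6 / 5182 = 403.6 m³.

V ≈ 404 m³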